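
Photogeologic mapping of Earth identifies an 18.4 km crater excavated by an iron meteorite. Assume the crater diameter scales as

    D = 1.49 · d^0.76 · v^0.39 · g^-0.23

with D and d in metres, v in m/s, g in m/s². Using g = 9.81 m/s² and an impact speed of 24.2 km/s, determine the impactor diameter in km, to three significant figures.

Rearranging for d: d = [D / (1.49 · 24200^0.39 · 9.81^-0.23)]^(1/0.76).
D = 18400 m.
24200^0.39 = 51.25
9.81^-0.23 = 0.5914
Denominator = 1.49 × 51.25 × 0.5914 = 45.16
D / 45.16 = 18400 / 45.16 = 407.4
d = 407.4^(1/0.76) = 407.4^1.3158 = 2718 m

d ≈ 2.72 km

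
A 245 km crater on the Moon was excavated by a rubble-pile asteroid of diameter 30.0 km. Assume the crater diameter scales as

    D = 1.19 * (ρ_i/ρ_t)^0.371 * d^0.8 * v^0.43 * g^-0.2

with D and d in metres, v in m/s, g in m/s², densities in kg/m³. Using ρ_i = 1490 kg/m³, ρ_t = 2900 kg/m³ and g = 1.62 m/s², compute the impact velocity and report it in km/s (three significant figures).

v ≈ 23.7 km/s

Rearranging for v: v = [D / (1.19 · (1490/2900)^0.371 · 30000^0.8 · 1.62^-0.2)]^(1/0.43).
D = 245000 m.
(1490/2900)^0.371 = 0.7811
30000^0.8 = 3817
1.62^-0.2 = 0.9080
Denominator = 1.19 × 0.7811 × 3817 × 0.9080 = 3222
D / 3222 = 245000 / 3222 = 76.04
v = 76.04^(1/0.43) = 76.04^2.3256 = 23689 m/s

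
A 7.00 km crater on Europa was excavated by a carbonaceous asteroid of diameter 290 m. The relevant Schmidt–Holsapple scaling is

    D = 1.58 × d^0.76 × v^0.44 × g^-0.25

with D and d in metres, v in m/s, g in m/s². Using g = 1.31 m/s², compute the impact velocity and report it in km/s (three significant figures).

Rearranging for v: v = [D / (1.58 · 290^0.76 · 1.31^-0.25)]^(1/0.44).
D = 7000 m.
290^0.76 = 74.37
1.31^-0.25 = 0.9347
Denominator = 1.58 × 74.37 × 0.9347 = 109.8
D / 109.8 = 7000 / 109.8 = 63.75
v = 63.75^(1/0.44) = 63.75^2.2727 = 12619 m/s

v ≈ 12.6 km/s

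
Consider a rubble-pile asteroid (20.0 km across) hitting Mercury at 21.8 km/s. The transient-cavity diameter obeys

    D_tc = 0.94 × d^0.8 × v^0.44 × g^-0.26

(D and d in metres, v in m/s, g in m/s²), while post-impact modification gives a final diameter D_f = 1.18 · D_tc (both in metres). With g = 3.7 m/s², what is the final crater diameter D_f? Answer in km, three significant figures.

In SI: d = 20000 m, v = 21800 m/s.
d^0.8 = 20000^0.8 = 2759
v^0.44 = 21800^0.44 = 81.08
g^-0.26 = 3.7^-0.26 = 0.7117
D_tc = 0.94 × 2759 × 81.08 × 0.7117 = 1.497 × 10^5 m
D_f = 1.18 × 1.497 × 10^5 = 1.766 × 10^5 m
     = 176.6 km

D_f ≈ 177 km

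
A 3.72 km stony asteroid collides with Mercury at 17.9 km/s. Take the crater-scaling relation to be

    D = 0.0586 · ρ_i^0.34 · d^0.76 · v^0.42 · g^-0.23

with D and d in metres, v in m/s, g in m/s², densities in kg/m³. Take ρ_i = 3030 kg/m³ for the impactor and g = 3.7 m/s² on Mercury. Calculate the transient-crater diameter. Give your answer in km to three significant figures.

In SI units: d = 3720 m, v = 17900 m/s.
ρ_i^0.34 = 3030^0.34 = 15.26
d^0.76 = 3720^0.76 = 517.1
v^0.42 = 17900^0.42 = 61.12
g^-0.23 = 3.7^-0.23 = 0.7401
D = 0.0586 × 15.26 × 517.1 × 61.12 × 0.7401 = 20917 m
   = 20.92 km

D ≈ 20.9 km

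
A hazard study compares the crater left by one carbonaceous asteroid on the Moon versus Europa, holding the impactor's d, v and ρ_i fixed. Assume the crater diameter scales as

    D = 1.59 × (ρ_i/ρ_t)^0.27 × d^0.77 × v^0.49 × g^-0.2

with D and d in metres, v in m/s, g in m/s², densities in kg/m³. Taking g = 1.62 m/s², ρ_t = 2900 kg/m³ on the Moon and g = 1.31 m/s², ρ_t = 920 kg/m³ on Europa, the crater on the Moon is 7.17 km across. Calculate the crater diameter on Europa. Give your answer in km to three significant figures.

D ≈ 10.2 km

The impactor-only factors (d, v, ρ_i) cancel in the ratio, leaving D_Europa/D_Moon = (g_Europa/g_Moon)^-0.2 · (ρ_t,Moon/ρ_t,Europa)^0.27.
(1.31/1.62)^-0.2 = 0.8086^-0.2 = 1.043
(2900/920)^0.27 = 3.152^0.27 = 1.363
Ratio = 1.043 × 1.363 = 1.422
D_Europa = 1.422 × 7.17 km = 10.2 km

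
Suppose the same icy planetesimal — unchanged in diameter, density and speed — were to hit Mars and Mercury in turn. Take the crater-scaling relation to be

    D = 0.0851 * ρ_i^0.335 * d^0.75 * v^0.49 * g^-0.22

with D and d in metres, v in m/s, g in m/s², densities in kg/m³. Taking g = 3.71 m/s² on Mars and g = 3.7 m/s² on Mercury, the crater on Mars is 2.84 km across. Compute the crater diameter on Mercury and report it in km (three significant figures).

D ≈ 2.84 km

All impactor-dependent factors cancel in the ratio, leaving D_Mercury/D_Mars = (g_Mercury/g_Mars)^-0.22.
(3.7/3.71)^-0.22 = 0.9973^-0.22 = 1.001
D_Mercury = 1.001 × 2.84 km = 2.84 km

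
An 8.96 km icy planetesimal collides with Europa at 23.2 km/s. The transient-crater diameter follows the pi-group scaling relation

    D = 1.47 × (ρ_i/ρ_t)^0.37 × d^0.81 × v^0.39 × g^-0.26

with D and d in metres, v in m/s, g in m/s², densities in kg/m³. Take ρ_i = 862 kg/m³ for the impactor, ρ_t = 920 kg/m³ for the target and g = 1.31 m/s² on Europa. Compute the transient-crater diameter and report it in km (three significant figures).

In SI units: d = 8960 m, v = 23200 m/s.
(ρ_i/ρ_t)^0.37 = (862/920)^0.37 = 0.9762
d^0.81 = 8960^0.81 = 1590
v^0.39 = 23200^0.39 = 50.41
g^-0.26 = 1.31^-0.26 = 0.9322
D = 1.47 × 0.9762 × 1590 × 50.41 × 0.9322 = 1.072 × 10^5 m
   = 107.2 km

D ≈ 107 km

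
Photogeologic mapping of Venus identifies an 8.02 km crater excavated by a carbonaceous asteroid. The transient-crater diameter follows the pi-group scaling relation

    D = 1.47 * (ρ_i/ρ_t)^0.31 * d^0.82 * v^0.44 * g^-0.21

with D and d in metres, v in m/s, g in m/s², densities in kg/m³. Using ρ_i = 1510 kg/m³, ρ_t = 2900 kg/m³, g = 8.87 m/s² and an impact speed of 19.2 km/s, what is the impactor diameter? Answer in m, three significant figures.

Rearranging for d: d = [D / (1.47 · (1510/2900)^0.31 · 19200^0.44 · 8.87^-0.21)]^(1/0.82).
D = 8020 m.
(1510/2900)^0.31 = 0.8168
19200^0.44 = 76.67
8.87^-0.21 = 0.6323
Denominator = 1.47 × 0.8168 × 76.67 × 0.6323 = 58.21
D / 58.21 = 8020 / 58.21 = 137.8
d = 137.8^(1/0.82) = 137.8^1.2195 = 406.3 m

d ≈ 406 m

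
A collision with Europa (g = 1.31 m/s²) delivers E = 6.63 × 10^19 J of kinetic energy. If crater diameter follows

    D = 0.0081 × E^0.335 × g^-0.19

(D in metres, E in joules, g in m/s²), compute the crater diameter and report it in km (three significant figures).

E^0.335 = (6.63 × 10^19)^0.335 = 4.367 × 10^6
g^-0.19 = 1.31^-0.19 = 0.9500
D = 0.0081 × 4.367 × 10^6 × 0.9500 = 33604 m
   = 33.60 km

D ≈ 33.6 km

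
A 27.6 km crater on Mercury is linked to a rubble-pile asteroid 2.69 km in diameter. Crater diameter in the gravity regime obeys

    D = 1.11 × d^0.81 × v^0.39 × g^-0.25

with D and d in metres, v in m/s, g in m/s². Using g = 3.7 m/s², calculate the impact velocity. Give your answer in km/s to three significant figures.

v ≈ 32.5 km/s

Rearranging for v: v = [D / (1.11 · 2690^0.81 · 3.7^-0.25)]^(1/0.39).
D = 27600 m.
2690^0.81 = 599.9
3.7^-0.25 = 0.7210
Denominator = 1.11 × 599.9 × 0.7210 = 480.1
D / 480.1 = 27600 / 480.1 = 57.49
v = 57.49^(1/0.39) = 57.49^2.5641 = 32492 m/s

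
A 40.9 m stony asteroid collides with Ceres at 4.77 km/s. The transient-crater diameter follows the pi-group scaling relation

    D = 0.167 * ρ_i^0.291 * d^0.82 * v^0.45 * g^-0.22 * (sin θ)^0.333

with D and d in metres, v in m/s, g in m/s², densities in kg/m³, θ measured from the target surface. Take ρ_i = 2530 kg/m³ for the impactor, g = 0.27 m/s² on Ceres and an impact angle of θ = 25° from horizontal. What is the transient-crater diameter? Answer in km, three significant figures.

D ≈ 1.55 km

In SI units: v = 4770 m/s.
ρ_i^0.291 = 2530^0.291 = 9.779
d^0.82 = 40.9^0.82 = 20.97
v^0.45 = 4770^0.45 = 45.22
g^-0.22 = 0.27^-0.22 = 1.334
(sin 25°)^0.333 = 0.4226^0.333 = 0.7506
D = 0.167 × 9.779 × 20.97 × 45.22 × 1.334 × 0.7506 = 1551 m
   = 1.551 km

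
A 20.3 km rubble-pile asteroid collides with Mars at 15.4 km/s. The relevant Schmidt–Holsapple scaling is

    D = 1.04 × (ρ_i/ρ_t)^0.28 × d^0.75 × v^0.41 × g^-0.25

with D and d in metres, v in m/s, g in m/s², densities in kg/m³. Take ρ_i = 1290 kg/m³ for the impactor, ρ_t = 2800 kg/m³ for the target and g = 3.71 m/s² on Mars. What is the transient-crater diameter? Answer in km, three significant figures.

In SI units: d = 20300 m, v = 15400 m/s.
(ρ_i/ρ_t)^0.28 = (1290/2800)^0.28 = 0.8049
d^0.75 = 20300^0.75 = 1701
v^0.41 = 15400^0.41 = 52.11
g^-0.25 = 3.71^-0.25 = 0.7205
D = 1.04 × 0.8049 × 1701 × 52.11 × 0.7205 = 53461 m
   = 53.46 km

D ≈ 53.5 km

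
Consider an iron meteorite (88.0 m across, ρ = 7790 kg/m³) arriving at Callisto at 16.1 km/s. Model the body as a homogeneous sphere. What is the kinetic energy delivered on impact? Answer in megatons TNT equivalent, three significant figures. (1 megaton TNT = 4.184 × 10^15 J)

v = 16100 m/s.
Mass m = (π/6) ρ d³ = (π/6) × 7790 × (88)³ = 2.780 × 10^9 kg
E = ½ m v² = 0.5 × 2.780 × 10^9 × (16100)² = 3.603 × 10^17 J
   = 3.603 × 10^17 / 4.184×10^15 = 86.11 Mt

E ≈ 86.1 Mt TNT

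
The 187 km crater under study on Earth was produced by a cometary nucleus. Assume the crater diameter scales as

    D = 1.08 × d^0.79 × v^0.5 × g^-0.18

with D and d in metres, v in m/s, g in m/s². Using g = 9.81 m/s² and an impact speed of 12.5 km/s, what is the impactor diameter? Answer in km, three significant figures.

Rearranging for d: d = [D / (1.08 · 12500^0.5 · 9.81^-0.18)]^(1/0.79).
D = 187000 m.
12500^0.5 = 111.8
9.81^-0.18 = 0.6630
Denominator = 1.08 × 111.8 × 0.6630 = 80.05
D / 80.05 = 187000 / 80.05 = 2336
d = 2336^(1/0.79) = 2336^1.2658 = 18357 m

d ≈ 18.4 km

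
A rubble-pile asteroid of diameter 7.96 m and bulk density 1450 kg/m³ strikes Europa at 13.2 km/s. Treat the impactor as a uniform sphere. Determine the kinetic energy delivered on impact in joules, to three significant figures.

E ≈ 3.34 × 10^13 J

v = 13200 m/s.
Mass m = (π/6) ρ d³ = (π/6) × 1450 × (7.96)³ = 3.829 × 10^5 kg
E = ½ m v² = 0.5 × 3.829 × 10^5 × (13200)² = 3.336 × 10^13 J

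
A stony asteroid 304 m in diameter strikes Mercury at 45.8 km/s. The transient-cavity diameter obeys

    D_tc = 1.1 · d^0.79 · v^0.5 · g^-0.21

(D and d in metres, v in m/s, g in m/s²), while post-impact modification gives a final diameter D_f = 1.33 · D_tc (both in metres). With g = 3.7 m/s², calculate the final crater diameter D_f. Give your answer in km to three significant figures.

D_f ≈ 21.8 km

v = 45800 m/s.
d^0.79 = 304^0.79 = 91.51
v^0.5 = 45800^0.5 = 214.0
g^-0.21 = 3.7^-0.21 = 0.7598
D_tc = 1.1 × 91.51 × 214.0 × 0.7598 = 16370 m
D_f = 1.33 × 16370 = 21772 m
     = 21.77 km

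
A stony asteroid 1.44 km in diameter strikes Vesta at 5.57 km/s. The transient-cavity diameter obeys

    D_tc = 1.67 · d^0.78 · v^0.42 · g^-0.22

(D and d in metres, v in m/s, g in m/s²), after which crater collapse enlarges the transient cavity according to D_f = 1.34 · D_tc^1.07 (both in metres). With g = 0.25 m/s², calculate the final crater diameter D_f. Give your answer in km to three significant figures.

D_f ≈ 67.1 km

In SI: d = 1440 m, v = 5570 m/s.
d^0.78 = 1440^0.78 = 290.8
v^0.42 = 5570^0.42 = 37.43
g^-0.22 = 0.25^-0.22 = 1.357
D_tc = 1.67 × 290.8 × 37.43 × 1.357 = 24670 m
D_f = 1.34 × (24670)^1.07 = 67101 m
     = 67.10 km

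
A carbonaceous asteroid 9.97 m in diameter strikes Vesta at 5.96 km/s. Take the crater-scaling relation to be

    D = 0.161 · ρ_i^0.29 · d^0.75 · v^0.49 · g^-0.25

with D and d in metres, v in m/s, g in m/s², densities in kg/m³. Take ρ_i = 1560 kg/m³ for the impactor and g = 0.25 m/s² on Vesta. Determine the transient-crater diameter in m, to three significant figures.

In SI units: v = 5960 m/s.
ρ_i^0.29 = 1560^0.29 = 8.433
d^0.75 = 9.97^0.75 = 5.611
v^0.49 = 5960^0.49 = 70.77
g^-0.25 = 0.25^-0.25 = 1.414
D = 0.161 × 8.433 × 5.611 × 70.77 × 1.414 = 762.3 m

D ≈ 762 m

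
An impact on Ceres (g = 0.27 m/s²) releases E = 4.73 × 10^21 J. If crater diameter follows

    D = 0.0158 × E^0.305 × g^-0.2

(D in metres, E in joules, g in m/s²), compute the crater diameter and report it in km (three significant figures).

E^0.305 = (4.73 × 10^21)^0.305 = 4.082 × 10^6
g^-0.2 = 0.27^-0.2 = 1.299
D = 0.0158 × 4.082 × 10^6 × 1.299 = 83780 m
   = 83.78 km

D ≈ 83.8 km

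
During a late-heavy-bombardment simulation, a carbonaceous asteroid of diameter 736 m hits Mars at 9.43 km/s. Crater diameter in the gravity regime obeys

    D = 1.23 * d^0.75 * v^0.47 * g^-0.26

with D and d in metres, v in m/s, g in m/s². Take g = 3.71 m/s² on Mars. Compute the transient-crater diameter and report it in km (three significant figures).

D ≈ 9.12 km

In SI units: v = 9430 m/s.
d^0.75 = 736^0.75 = 141.3
v^0.47 = 9430^0.47 = 73.79
g^-0.26 = 3.71^-0.26 = 0.7112
D = 1.23 × 141.3 × 73.79 × 0.7112 = 9121 m
   = 9.121 km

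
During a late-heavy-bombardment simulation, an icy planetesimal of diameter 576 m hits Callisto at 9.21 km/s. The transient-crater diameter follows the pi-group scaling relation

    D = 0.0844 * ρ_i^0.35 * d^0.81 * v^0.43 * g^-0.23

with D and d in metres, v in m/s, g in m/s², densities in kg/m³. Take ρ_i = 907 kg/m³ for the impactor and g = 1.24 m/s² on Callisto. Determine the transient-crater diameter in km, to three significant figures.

In SI units: v = 9210 m/s.
ρ_i^0.35 = 907^0.35 = 10.84
d^0.81 = 576^0.81 = 172.2
v^0.43 = 9210^0.43 = 50.66
g^-0.23 = 1.24^-0.23 = 0.9517
D = 0.0844 × 10.84 × 172.2 × 50.66 × 0.9517 = 7596 m
   = 7.596 km

D ≈ 7.60 km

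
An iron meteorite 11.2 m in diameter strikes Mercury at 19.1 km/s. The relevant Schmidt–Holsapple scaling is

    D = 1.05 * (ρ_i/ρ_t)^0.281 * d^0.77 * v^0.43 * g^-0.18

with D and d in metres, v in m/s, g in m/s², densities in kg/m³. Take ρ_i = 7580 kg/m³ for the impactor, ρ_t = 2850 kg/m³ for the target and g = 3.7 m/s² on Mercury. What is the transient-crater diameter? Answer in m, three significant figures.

In SI units: v = 19100 m/s.
(ρ_i/ρ_t)^0.281 = (7580/2850)^0.281 = 1.316
d^0.77 = 11.2^0.77 = 6.425
v^0.43 = 19100^0.43 = 69.32
g^-0.18 = 3.7^-0.18 = 0.7902
D = 1.05 × 1.316 × 6.425 × 69.32 × 0.7902 = 486.3 m

D ≈ 486 m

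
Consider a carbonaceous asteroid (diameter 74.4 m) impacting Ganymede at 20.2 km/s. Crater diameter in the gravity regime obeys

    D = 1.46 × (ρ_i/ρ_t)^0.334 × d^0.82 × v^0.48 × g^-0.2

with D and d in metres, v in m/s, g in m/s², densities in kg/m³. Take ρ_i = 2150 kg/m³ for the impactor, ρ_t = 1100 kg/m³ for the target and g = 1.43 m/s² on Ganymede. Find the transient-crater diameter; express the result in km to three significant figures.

D ≈ 6.79 km

In SI units: v = 20200 m/s.
(ρ_i/ρ_t)^0.334 = (2150/1100)^0.334 = 1.251
d^0.82 = 74.4^0.82 = 34.25
v^0.48 = 20200^0.48 = 116.6
g^-0.2 = 1.43^-0.2 = 0.9310
D = 1.46 × 1.251 × 34.25 × 116.6 × 0.9310 = 6791 m
   = 6.791 km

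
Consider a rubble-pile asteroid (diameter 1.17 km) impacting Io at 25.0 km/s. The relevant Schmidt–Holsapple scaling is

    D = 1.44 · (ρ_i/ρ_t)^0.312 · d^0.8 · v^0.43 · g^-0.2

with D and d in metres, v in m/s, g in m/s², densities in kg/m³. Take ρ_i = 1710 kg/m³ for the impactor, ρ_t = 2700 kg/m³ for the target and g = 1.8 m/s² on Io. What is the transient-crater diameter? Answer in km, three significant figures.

In SI units: d = 1170 m, v = 25000 m/s.
(ρ_i/ρ_t)^0.312 = (1710/2700)^0.312 = 0.8672
d^0.8 = 1170^0.8 = 284.8
v^0.43 = 25000^0.43 = 77.82
g^-0.2 = 1.8^-0.2 = 0.8891
D = 1.44 × 0.8672 × 284.8 × 77.82 × 0.8891 = 24607 m
   = 24.61 km

D ≈ 24.6 km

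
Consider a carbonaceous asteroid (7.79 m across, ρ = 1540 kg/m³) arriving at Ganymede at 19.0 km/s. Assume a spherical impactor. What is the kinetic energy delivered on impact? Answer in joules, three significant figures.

E ≈ 6.88 × 10^13 J

v = 19000 m/s.
Mass m = (π/6) ρ d³ = (π/6) × 1540 × (7.79)³ = 3.812 × 10^5 kg
E = ½ m v² = 0.5 × 3.812 × 10^5 × (19000)² = 6.881 × 10^13 J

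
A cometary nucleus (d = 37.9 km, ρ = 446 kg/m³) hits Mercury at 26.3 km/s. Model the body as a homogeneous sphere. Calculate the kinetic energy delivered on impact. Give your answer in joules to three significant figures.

E ≈ 4.40 × 10^24 J

d = 37900 m; v = 26300 m/s.
Mass m = (π/6) ρ d³ = (π/6) × 446 × (37900)³ = 1.271 × 10^16 kg
E = ½ m v² = 0.5 × 1.271 × 10^16 × (26300)² = 4.396 × 10^24 J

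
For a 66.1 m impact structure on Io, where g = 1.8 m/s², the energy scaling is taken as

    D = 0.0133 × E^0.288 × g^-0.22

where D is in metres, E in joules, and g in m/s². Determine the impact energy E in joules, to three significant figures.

E ≈ 1.07 × 10^13 J

Rearranging: E = [D / (0.0133 · g^-0.22)]^(1/0.288).
g^-0.22 = 1.8^-0.22 = 0.8787
D / (0.0133 × 0.8787) = 66.1 / (0.01169) = 5.654 × 10^3
E = (5.654 × 10^3)^3.4722 = 1.069 × 10^13 J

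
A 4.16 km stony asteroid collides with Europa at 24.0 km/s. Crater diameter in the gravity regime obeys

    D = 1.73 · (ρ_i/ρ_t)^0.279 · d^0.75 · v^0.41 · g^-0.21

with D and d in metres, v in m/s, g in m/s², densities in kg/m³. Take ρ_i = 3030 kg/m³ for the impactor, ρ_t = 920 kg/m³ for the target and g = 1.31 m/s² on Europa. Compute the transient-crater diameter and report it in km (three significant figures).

In SI units: d = 4160 m, v = 24000 m/s.
(ρ_i/ρ_t)^0.279 = (3030/920)^0.279 = 1.395
d^0.75 = 4160^0.75 = 518.0
v^0.41 = 24000^0.41 = 62.50
g^-0.21 = 1.31^-0.21 = 0.9449
D = 1.73 × 1.395 × 518.0 × 62.50 × 0.9449 = 73827 m
   = 73.83 km

D ≈ 73.8 km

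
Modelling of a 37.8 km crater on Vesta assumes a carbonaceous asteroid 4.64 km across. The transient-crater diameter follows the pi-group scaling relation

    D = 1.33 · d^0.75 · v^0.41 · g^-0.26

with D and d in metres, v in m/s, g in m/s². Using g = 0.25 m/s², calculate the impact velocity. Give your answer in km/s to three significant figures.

v ≈ 5.94 km/s

Rearranging for v: v = [D / (1.33 · 4640^0.75 · 0.25^-0.26)]^(1/0.41).
D = 37800 m.
4640^0.75 = 562.2
0.25^-0.26 = 1.434
Denominator = 1.33 × 562.2 × 1.434 = 1072
D / 1072 = 37800 / 1072 = 35.26
v = 35.26^(1/0.41) = 35.26^2.439 = 5940 m/s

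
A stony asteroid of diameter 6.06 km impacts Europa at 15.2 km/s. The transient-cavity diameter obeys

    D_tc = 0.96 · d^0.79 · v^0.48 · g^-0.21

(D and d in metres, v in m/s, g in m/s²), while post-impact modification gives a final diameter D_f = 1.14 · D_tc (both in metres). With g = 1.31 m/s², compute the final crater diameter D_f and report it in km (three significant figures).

D_f ≈ 102 km

In SI: d = 6060 m, v = 15200 m/s.
d^0.79 = 6060^0.79 = 973.1
v^0.48 = 15200^0.48 = 101.7
g^-0.21 = 1.31^-0.21 = 0.9449
D_tc = 0.96 × 973.1 × 101.7 × 0.9449 = 89770 m
D_f = 1.14 × 89770 = 1.023 × 10^5 m
     = 102.3 km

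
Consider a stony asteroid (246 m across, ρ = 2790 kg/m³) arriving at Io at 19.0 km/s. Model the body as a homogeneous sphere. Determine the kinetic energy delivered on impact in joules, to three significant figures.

v = 19000 m/s.
Mass m = (π/6) ρ d³ = (π/6) × 2790 × (246)³ = 2.175 × 10^10 kg
E = ½ m v² = 0.5 × 2.175 × 10^10 × (19000)² = 3.926 × 10^18 J

E ≈ 3.93 × 10^18 J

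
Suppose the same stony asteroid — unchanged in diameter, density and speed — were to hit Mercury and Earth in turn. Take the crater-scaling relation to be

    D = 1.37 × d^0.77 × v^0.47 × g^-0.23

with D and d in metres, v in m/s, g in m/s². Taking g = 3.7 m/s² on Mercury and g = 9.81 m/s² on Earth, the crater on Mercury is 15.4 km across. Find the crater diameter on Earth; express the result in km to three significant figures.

D ≈ 12.3 km

All impactor-dependent factors cancel in the ratio, leaving D_Earth/D_Mercury = (g_Earth/g_Mercury)^-0.23.
(9.81/3.7)^-0.23 = 2.651^-0.23 = 0.7991
D_Earth = 0.7991 × 15.4 km = 12.3 km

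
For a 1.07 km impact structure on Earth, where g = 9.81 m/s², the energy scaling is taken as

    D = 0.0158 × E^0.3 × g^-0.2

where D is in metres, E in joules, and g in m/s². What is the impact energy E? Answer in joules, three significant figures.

Rearranging: E = [D / (0.0158 · g^-0.2)]^(1/0.3).
D = 1070 m.
g^-0.2 = 9.81^-0.2 = 0.6334
D / (0.0158 × 0.6334) = 1070 / (0.01001) = 1.069 × 10^5
E = (1.069 × 10^5)^3.3333 = 5.796 × 10^16 J

E ≈ 5.80 × 10^16 J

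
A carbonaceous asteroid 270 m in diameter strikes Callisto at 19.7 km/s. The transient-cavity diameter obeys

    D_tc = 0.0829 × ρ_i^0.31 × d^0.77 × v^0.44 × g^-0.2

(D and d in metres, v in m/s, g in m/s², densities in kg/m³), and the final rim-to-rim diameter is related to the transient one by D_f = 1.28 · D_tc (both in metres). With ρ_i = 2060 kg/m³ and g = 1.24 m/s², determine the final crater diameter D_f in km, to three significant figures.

v = 19700 m/s.
ρ_i^0.31 = 2060^0.31 = 10.65
d^0.77 = 270^0.77 = 74.50
v^0.44 = 19700^0.44 = 77.55
g^-0.2 = 1.24^-0.2 = 0.9579
D_tc = 0.0829 × 10.65 × 74.50 × 77.55 × 0.9579 = 4886 m
D_f = 1.28 × 4886 = 6254 m
     = 6.254 km

D_f ≈ 6.25 km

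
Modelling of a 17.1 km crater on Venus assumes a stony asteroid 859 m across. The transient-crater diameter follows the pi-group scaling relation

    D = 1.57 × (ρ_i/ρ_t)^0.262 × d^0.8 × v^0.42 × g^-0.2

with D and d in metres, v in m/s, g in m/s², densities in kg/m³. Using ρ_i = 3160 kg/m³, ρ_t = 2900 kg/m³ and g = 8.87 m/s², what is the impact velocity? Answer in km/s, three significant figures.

v ≈ 28.3 km/s

Rearranging for v: v = [D / (1.57 · (3160/2900)^0.262 · 859^0.8 · 8.87^-0.2)]^(1/0.42).
D = 17100 m.
(3160/2900)^0.262 = 1.023
859^0.8 = 222.4
8.87^-0.2 = 0.6463
Denominator = 1.57 × 1.023 × 222.4 × 0.6463 = 230.9
D / 230.9 = 17100 / 230.9 = 74.06
v = 74.06^(1/0.42) = 74.06^2.381 = 28280 m/s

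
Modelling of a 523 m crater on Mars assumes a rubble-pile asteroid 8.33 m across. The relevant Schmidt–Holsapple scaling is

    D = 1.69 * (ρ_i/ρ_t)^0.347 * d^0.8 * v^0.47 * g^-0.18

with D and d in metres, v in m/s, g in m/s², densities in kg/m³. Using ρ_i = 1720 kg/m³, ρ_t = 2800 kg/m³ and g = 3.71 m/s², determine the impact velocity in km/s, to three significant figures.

v ≈ 12.8 km/s

Rearranging for v: v = [D / (1.69 · (1720/2800)^0.347 · 8.33^0.8 · 3.71^-0.18)]^(1/0.47).
(1720/2800)^0.347 = 0.8444
8.33^0.8 = 5.451
3.71^-0.18 = 0.7898
Denominator = 1.69 × 0.8444 × 5.451 × 0.7898 = 6.144
D / 6.144 = 523 / 6.144 = 85.12
v = 85.12^(1/0.47) = 85.12^2.1277 = 12780 m/s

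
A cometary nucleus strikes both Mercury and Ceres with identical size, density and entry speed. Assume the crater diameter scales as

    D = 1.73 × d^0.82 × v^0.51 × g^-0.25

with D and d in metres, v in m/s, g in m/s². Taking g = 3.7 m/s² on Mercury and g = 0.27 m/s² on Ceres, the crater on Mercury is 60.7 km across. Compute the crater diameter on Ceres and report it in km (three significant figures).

D ≈ 117 km

All impactor-dependent factors cancel in the ratio, leaving D_Ceres/D_Mercury = (g_Ceres/g_Mercury)^-0.25.
(0.27/3.7)^-0.25 = 0.07297^-0.25 = 1.924
D_Ceres = 1.924 × 60.7 km = 117 km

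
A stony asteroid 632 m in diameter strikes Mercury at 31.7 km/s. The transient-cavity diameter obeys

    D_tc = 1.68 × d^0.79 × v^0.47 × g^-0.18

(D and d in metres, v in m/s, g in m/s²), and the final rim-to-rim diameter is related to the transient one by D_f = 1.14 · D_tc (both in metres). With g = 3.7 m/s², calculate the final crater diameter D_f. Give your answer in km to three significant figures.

v = 31700 m/s.
d^0.79 = 632^0.79 = 163.1
v^0.47 = 31700^0.47 = 130.5
g^-0.18 = 3.7^-0.18 = 0.7902
D_tc = 1.68 × 163.1 × 130.5 × 0.7902 = 28260 m
D_f = 1.14 × 28260 = 32216 m
     = 32.22 km

D_f ≈ 32.2 km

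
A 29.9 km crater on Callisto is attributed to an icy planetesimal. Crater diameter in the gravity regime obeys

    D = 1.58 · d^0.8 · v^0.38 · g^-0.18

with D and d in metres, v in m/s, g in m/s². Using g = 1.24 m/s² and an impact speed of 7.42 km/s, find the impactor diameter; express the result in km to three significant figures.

d ≈ 3.38 km

Rearranging for d: d = [D / (1.58 · 7420^0.38 · 1.24^-0.18)]^(1/0.8).
D = 29900 m.
7420^0.38 = 29.56
1.24^-0.18 = 0.9620
Denominator = 1.58 × 29.56 × 0.9620 = 44.93
D / 44.93 = 29900 / 44.93 = 665.5
d = 665.5^(1/0.8) = 665.5^1.25 = 3380 m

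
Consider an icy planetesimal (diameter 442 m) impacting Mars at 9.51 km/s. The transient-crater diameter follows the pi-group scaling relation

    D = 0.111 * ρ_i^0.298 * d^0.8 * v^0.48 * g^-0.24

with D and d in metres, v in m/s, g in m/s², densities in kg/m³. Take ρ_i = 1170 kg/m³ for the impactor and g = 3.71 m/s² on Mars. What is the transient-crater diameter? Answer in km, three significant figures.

D ≈ 7.06 km

In SI units: v = 9510 m/s.
ρ_i^0.298 = 1170^0.298 = 8.210
d^0.8 = 442^0.8 = 130.7
v^0.48 = 9510^0.48 = 81.19
g^-0.24 = 3.71^-0.24 = 0.7300
D = 0.111 × 8.210 × 130.7 × 81.19 × 0.7300 = 7059 m
   = 7.059 km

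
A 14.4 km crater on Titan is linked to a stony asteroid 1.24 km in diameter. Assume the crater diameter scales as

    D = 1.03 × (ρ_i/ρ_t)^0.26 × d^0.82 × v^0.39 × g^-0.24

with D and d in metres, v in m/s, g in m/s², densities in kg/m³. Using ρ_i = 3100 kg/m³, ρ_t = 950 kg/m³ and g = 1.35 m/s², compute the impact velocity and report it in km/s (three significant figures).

v ≈ 7.30 km/s

Rearranging for v: v = [D / (1.03 · (3100/950)^0.26 · 1240^0.82 · 1.35^-0.24)]^(1/0.39).
D = 14400 m.
(3100/950)^0.26 = 1.360
1240^0.82 = 344.0
1.35^-0.24 = 0.9305
Denominator = 1.03 × 1.360 × 344.0 × 0.9305 = 448.4
D / 448.4 = 14400 / 448.4 = 32.11
v = 32.11^(1/0.39) = 32.11^2.5641 = 7298 m/s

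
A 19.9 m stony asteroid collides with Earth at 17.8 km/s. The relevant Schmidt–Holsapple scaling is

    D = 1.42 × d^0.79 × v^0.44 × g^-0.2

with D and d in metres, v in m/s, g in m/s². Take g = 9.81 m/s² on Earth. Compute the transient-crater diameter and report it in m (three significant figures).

D ≈ 708 m

In SI units: v = 17800 m/s.
d^0.79 = 19.9^0.79 = 10.62
v^0.44 = 17800^0.44 = 74.16
g^-0.2 = 9.81^-0.2 = 0.6334
D = 1.42 × 10.62 × 74.16 × 0.6334 = 708.4 m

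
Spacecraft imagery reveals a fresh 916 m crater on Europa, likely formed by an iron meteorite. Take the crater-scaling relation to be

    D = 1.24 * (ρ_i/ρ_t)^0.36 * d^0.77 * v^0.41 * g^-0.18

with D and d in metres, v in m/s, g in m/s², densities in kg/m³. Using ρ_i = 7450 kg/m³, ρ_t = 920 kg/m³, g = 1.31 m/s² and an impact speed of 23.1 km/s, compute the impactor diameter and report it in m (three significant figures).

Rearranging for d: d = [D / (1.24 · (7450/920)^0.36 · 23100^0.41 · 1.31^-0.18)]^(1/0.77).
(7450/920)^0.36 = 2.123
23100^0.41 = 61.53
1.31^-0.18 = 0.9526
Denominator = 1.24 × 2.123 × 61.53 × 0.9526 = 154.3
D / 154.3 = 916 / 154.3 = 5.936
d = 5.936^(1/0.77) = 5.936^1.2987 = 10.11 m

d ≈ 10.1 m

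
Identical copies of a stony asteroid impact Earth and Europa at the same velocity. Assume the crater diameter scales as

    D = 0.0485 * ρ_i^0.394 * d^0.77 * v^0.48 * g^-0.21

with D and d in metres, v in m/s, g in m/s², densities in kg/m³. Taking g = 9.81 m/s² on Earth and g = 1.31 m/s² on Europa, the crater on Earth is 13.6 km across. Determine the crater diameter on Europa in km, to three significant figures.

D ≈ 20.8 km

All impactor-dependent factors cancel in the ratio, leaving D_Europa/D_Earth = (g_Europa/g_Earth)^-0.21.
(1.31/9.81)^-0.21 = 0.1335^-0.21 = 1.526
D_Europa = 1.526 × 13.6 km = 20.8 km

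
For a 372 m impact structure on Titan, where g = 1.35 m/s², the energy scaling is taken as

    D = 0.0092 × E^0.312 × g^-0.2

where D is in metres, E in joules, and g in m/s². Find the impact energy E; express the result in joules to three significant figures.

E ≈ 7.06 × 10^14 J

Rearranging: E = [D / (0.0092 · g^-0.2)]^(1/0.312).
g^-0.2 = 1.35^-0.2 = 0.9417
D / (0.0092 × 0.9417) = 372 / (8.664 × 10^-3) = 4.294 × 10^4
E = (4.294 × 10^4)^3.2051 = 7.060 × 10^14 J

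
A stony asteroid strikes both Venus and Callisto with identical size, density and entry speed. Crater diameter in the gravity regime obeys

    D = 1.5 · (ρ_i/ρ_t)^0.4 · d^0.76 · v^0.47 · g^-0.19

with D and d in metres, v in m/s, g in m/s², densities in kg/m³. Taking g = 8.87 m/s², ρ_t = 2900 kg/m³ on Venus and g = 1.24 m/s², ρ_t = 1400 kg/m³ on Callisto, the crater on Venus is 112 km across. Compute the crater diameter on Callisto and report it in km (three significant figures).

The impactor-only factors (d, v, ρ_i) cancel in the ratio, leaving D_Callisto/D_Venus = (g_Callisto/g_Venus)^-0.19 · (ρ_t,Venus/ρ_t,Callisto)^0.4.
(1.24/8.87)^-0.19 = 0.1398^-0.19 = 1.453
(2900/1400)^0.4 = 2.071^0.4 = 1.338
Ratio = 1.453 × 1.338 = 1.944
D_Callisto = 1.944 × 112 km = 218 km

D ≈ 218 km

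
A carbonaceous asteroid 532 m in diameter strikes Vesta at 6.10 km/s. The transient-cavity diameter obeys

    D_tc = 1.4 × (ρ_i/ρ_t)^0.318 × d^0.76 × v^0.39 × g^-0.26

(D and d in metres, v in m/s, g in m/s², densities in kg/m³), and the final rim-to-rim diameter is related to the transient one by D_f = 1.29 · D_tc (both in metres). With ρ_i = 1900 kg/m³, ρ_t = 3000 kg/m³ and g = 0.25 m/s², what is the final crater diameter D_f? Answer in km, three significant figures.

D_f ≈ 7.91 km

v = 6100 m/s.
(ρ_i/ρ_t)^0.318 = (1900/3000)^0.318 = 0.8648
d^0.76 = 532^0.76 = 117.9
v^0.39 = 6100^0.39 = 29.94
g^-0.26 = 0.25^-0.26 = 1.434
D_tc = 1.4 × 0.8648 × 117.9 × 29.94 × 1.434 = 6129 m
D_f = 1.29 × 6129 = 7906 m
     = 7.906 km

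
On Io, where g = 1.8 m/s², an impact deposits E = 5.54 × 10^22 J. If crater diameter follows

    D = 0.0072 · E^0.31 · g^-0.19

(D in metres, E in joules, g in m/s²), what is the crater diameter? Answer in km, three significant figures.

E^0.31 = (5.54 × 10^22)^0.31 = 1.123 × 10^7
g^-0.19 = 1.8^-0.19 = 0.8943
D = 0.0072 × 1.123 × 10^7 × 0.8943 = 72310 m
   = 72.31 km

D ≈ 72.3 km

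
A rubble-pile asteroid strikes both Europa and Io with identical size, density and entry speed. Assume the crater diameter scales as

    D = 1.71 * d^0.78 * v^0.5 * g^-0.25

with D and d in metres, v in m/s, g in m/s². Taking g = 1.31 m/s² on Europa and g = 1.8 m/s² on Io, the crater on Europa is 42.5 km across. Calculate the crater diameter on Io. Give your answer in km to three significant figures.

D ≈ 39.3 km

All impactor-dependent factors cancel in the ratio, leaving D_Io/D_Europa = (g_Io/g_Europa)^-0.25.
(1.8/1.31)^-0.25 = 1.374^-0.25 = 0.9236
D_Io = 0.9236 × 42.5 km = 39.3 km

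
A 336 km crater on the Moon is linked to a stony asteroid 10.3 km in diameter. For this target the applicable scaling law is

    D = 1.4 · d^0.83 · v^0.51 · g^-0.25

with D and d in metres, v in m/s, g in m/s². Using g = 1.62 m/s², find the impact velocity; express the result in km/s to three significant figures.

v ≈ 13.2 km/s

Rearranging for v: v = [D / (1.4 · 10300^0.83 · 1.62^-0.25)]^(1/0.51).
D = 336000 m.
10300^0.83 = 2141
1.62^-0.25 = 0.8864
Denominator = 1.4 × 2141 × 0.8864 = 2657
D / 2657 = 336000 / 2657 = 126.5
v = 126.5^(1/0.51) = 126.5^1.9608 = 13237 m/s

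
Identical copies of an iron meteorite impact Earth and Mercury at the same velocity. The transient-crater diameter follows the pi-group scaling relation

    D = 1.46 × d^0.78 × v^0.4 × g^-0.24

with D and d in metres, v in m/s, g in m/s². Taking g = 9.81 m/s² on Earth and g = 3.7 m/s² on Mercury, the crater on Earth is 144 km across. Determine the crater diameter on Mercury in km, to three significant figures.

All impactor-dependent factors cancel in the ratio, leaving D_Mercury/D_Earth = (g_Mercury/g_Earth)^-0.24.
(3.7/9.81)^-0.24 = 0.3772^-0.24 = 1.264
D_Mercury = 1.264 × 144 km = 182 km

D ≈ 182 km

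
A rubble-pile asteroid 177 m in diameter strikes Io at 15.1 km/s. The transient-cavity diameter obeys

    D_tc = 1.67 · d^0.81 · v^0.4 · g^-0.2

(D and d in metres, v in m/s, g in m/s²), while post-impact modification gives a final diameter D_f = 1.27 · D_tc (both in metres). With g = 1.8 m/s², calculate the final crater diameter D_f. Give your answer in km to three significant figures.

v = 15100 m/s.
d^0.81 = 177^0.81 = 66.20
v^0.4 = 15100^0.4 = 46.95
g^-0.2 = 1.8^-0.2 = 0.8891
D_tc = 1.67 × 66.20 × 46.95 × 0.8891 = 4615 m
D_f = 1.27 × 4615 = 5861 m
     = 5.861 km

D_f ≈ 5.86 km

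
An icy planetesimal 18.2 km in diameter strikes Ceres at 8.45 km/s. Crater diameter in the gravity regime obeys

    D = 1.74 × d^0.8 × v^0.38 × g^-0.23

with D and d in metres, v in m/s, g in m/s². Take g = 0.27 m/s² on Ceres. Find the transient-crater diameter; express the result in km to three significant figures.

D ≈ 187 km

In SI units: d = 18200 m, v = 8450 m/s.
d^0.8 = 18200^0.8 = 2559
v^0.38 = 8450^0.38 = 31.06
g^-0.23 = 0.27^-0.23 = 1.351
D = 1.74 × 2559 × 31.06 × 1.351 = 1.868 × 10^5 m
   = 186.8 km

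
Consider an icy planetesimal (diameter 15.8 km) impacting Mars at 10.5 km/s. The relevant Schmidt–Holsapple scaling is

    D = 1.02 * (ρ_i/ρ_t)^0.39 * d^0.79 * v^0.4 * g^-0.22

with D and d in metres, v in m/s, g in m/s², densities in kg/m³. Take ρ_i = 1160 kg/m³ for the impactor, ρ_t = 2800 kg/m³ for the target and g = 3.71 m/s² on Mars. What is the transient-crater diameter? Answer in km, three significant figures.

In SI units: d = 15800 m, v = 10500 m/s.
(ρ_i/ρ_t)^0.39 = (1160/2800)^0.39 = 0.7092
d^0.79 = 15800^0.79 = 2075
v^0.4 = 10500^0.4 = 40.60
g^-0.22 = 3.71^-0.22 = 0.7494
D = 1.02 × 0.7092 × 2075 × 40.60 × 0.7494 = 45670 m
   = 45.67 km

D ≈ 45.7 km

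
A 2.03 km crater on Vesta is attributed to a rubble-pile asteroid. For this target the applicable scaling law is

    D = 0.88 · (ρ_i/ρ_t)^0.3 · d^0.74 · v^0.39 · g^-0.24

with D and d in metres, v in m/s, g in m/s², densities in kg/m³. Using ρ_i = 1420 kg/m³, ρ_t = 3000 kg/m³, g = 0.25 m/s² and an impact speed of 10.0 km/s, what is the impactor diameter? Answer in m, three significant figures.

Rearranging for d: d = [D / (0.88 · (1420/3000)^0.3 · 10000^0.39 · 0.25^-0.24)]^(1/0.74).
D = 2030 m.
(1420/3000)^0.3 = 0.7990
10000^0.39 = 36.31
0.25^-0.24 = 1.395
Denominator = 0.88 × 0.7990 × 36.31 × 1.395 = 35.61
D / 35.61 = 2030 / 35.61 = 57.01
d = 57.01^(1/0.74) = 57.01^1.3514 = 236.0 m

d ≈ 236 m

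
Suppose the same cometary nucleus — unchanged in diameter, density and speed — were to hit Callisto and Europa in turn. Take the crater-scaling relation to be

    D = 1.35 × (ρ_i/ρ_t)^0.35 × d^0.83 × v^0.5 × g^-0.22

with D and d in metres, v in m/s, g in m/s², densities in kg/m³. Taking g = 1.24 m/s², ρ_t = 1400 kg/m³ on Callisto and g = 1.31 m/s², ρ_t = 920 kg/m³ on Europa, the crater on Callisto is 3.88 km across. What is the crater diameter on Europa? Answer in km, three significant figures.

D ≈ 4.44 km

The impactor-only factors (d, v, ρ_i) cancel in the ratio, leaving D_Europa/D_Callisto = (g_Europa/g_Callisto)^-0.22 · (ρ_t,Callisto/ρ_t,Europa)^0.35.
(1.31/1.24)^-0.22 = 1.056^-0.22 = 0.9881
(1400/920)^0.35 = 1.522^0.35 = 1.158
Ratio = 0.9881 × 1.158 = 1.144
D_Europa = 1.144 × 3.88 km = 4.44 km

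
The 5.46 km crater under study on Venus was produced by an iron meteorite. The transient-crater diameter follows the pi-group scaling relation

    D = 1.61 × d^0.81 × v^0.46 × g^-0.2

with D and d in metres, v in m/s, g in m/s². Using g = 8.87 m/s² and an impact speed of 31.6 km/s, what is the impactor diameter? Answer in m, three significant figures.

Rearranging for d: d = [D / (1.61 · 31600^0.46 · 8.87^-0.2)]^(1/0.81).
D = 5460 m.
31600^0.46 = 117.5
8.87^-0.2 = 0.6463
Denominator = 1.61 × 117.5 × 0.6463 = 122.3
D / 122.3 = 5460 / 122.3 = 44.64
d = 44.64^(1/0.81) = 44.64^1.2346 = 108.8 m

d ≈ 109 m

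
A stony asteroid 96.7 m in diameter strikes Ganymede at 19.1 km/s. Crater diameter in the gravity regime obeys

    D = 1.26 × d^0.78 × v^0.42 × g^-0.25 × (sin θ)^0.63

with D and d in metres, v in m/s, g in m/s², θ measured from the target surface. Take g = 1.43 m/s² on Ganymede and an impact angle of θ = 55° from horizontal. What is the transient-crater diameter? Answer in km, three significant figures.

D ≈ 2.26 km

In SI units: v = 19100 m/s.
d^0.78 = 96.7^0.78 = 35.37
v^0.42 = 19100^0.42 = 62.81
g^-0.25 = 1.43^-0.25 = 0.9145
(sin 55°)^0.63 = 0.8192^0.63 = 0.8819
D = 1.26 × 35.37 × 62.81 × 0.9145 × 0.8819 = 2258 m
   = 2.258 km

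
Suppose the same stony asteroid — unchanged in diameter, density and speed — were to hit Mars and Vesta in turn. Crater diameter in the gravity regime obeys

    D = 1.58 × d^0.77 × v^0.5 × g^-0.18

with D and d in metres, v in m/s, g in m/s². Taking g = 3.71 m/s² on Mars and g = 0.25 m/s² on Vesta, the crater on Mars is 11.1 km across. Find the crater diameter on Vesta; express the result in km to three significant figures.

All impactor-dependent factors cancel in the ratio, leaving D_Vesta/D_Mars = (g_Vesta/g_Mars)^-0.18.
(0.25/3.71)^-0.18 = 0.06739^-0.18 = 1.625
D_Vesta = 1.625 × 11.1 km = 18.0 km

D ≈ 18.0 km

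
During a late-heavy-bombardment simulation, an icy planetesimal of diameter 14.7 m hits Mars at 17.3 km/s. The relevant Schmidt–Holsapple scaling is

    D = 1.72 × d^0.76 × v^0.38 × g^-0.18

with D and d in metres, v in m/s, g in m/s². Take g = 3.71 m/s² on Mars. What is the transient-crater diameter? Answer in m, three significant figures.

D ≈ 427 m

In SI units: v = 17300 m/s.
d^0.76 = 14.7^0.76 = 7.712
v^0.38 = 17300^0.38 = 40.78
g^-0.18 = 3.71^-0.18 = 0.7898
D = 1.72 × 7.712 × 40.78 × 0.7898 = 427.2 m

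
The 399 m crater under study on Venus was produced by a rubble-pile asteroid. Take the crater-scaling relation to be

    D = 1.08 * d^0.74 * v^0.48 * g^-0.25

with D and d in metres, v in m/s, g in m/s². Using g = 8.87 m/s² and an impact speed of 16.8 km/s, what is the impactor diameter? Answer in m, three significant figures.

Rearranging for d: d = [D / (1.08 · 16800^0.48 · 8.87^-0.25)]^(1/0.74).
16800^0.48 = 106.7
8.87^-0.25 = 0.5795
Denominator = 1.08 × 106.7 × 0.5795 = 66.78
D / 66.78 = 399 / 66.78 = 5.975
d = 5.975^(1/0.74) = 5.975^1.3514 = 11.20 m

d ≈ 11.2 m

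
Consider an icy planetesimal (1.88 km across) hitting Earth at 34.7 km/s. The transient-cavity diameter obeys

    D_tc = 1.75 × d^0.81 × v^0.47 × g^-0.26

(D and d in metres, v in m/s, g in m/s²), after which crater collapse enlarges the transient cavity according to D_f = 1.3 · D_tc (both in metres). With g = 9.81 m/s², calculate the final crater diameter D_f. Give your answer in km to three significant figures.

In SI: d = 1880 m, v = 34700 m/s.
d^0.81 = 1880^0.81 = 448.8
v^0.47 = 34700^0.47 = 136.1
g^-0.26 = 9.81^-0.26 = 0.5523
D_tc = 1.75 × 448.8 × 136.1 × 0.5523 = 59040 m
D_f = 1.3 × 59040 = 76752 m
     = 76.75 km

D_f ≈ 76.8 km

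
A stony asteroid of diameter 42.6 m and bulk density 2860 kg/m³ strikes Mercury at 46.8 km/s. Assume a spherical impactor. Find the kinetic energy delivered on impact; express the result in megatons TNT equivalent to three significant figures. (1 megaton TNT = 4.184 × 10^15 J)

E ≈ 30.3 Mt TNT

v = 46800 m/s.
Mass m = (π/6) ρ d³ = (π/6) × 2860 × (42.6)³ = 1.158 × 10^8 kg
E = ½ m v² = 0.5 × 1.158 × 10^8 × (46800)² = 1.268 × 10^17 J
   = 1.268 × 10^17 / 4.184×10^15 = 30.31 Mt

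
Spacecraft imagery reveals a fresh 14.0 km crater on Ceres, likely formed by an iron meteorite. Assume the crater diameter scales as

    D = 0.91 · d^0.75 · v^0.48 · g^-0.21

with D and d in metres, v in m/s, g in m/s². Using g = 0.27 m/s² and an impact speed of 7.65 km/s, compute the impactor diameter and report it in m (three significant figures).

d ≈ 867 m

Rearranging for d: d = [D / (0.91 · 7650^0.48 · 0.27^-0.21)]^(1/0.75).
D = 14000 m.
7650^0.48 = 73.14
0.27^-0.21 = 1.316
Denominator = 0.91 × 73.14 × 1.316 = 87.59
D / 87.59 = 14000 / 87.59 = 159.8
d = 159.8^(1/0.75) = 159.8^1.3333 = 867.0 m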